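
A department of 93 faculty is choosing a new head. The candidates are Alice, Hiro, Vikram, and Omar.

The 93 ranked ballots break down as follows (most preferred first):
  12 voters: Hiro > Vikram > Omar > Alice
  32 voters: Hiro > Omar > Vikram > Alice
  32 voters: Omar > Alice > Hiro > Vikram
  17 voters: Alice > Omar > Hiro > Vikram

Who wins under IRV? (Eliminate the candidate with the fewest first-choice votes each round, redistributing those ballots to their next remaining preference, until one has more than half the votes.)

Omar

Round 1: Alice 17, Hiro 44, Vikram 0, Omar 32. Vikram eliminated.
Round 2: Alice 17, Hiro 44, Omar 32. Alice eliminated.
Round 3: Hiro 44, Omar 49. Omar has a majority (≥47).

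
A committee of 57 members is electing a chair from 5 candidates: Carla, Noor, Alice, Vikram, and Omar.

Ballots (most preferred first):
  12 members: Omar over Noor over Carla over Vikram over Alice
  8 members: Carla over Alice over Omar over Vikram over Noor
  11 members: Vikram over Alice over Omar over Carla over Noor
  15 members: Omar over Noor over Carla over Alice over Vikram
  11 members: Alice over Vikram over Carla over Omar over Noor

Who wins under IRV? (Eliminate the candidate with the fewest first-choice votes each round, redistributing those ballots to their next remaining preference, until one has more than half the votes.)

Round 1: Carla 8, Noor 0, Alice 11, Vikram 11, Omar 27. Noor eliminated.
Round 2: Carla 8, Alice 11, Vikram 11, Omar 27. Carla eliminated.
Round 3: Alice 19, Vikram 11, Omar 27. Vikram eliminated.
Round 4: Alice 30, Omar 27. Alice has a majority (≥29).

Alice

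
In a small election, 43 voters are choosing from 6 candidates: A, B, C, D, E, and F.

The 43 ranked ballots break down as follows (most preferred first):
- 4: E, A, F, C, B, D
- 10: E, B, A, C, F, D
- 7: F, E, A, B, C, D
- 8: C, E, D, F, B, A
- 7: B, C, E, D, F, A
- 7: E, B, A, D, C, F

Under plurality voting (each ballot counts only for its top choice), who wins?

First-place votes: A 0, B 7, C 8, D 0, E 21, F 7.

E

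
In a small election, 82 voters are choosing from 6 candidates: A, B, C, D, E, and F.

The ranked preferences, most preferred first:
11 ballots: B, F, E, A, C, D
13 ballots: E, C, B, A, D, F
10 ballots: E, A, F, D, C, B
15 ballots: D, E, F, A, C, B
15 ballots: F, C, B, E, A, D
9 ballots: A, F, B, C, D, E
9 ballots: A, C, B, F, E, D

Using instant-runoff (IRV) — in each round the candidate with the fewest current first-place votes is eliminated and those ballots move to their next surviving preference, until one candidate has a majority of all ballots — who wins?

F

Round 1: A 18, B 11, C 0, D 15, E 23, F 15. C eliminated.
Round 2: A 18, B 11, D 15, E 23, F 15. B eliminated.
Round 3: A 18, D 15, E 23, F 26. D eliminated.
Round 4: A 18, E 38, F 26. A eliminated.
Round 5: E 38, F 44. F has a majority (≥42).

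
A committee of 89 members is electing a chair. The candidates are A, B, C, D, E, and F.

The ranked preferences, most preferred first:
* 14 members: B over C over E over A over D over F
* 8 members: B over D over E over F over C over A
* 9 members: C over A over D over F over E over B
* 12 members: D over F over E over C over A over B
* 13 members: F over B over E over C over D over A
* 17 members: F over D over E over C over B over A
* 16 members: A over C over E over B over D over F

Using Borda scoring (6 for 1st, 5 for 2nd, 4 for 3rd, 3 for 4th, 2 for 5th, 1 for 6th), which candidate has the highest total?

C

A: 14×3 + 8×1 + 9×5 + 12×2 + 13×1 + 17×1 + 16×6 = 245
B: 14×6 + 8×6 + 9×1 + 12×1 + 13×5 + 17×2 + 16×3 = 300
C: 14×5 + 8×2 + 9×6 + 12×3 + 13×3 + 17×3 + 16×5 = 346
D: 14×2 + 8×5 + 9×4 + 12×6 + 13×2 + 17×5 + 16×2 = 319
E: 14×4 + 8×4 + 9×2 + 12×4 + 13×4 + 17×4 + 16×4 = 338
F: 14×1 + 8×3 + 9×3 + 12×5 + 13×6 + 17×6 + 16×1 = 321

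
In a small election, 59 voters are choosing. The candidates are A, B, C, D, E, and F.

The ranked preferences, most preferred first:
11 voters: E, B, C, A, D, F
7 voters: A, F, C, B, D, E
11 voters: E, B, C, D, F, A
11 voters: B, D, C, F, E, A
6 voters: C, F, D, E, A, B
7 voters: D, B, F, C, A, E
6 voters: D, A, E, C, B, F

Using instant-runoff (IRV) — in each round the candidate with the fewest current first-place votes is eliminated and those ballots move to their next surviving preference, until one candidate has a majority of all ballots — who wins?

Round 1: A 7, B 11, C 6, D 13, E 22, F 0. F eliminated.
Round 2: A 7, B 11, C 6, D 13, E 22. C eliminated.
Round 3: A 7, B 11, D 19, E 22. A eliminated.
Round 4: B 18, D 19, E 22. B eliminated.
Round 5: D 37, E 22. D has a majority (≥30).

D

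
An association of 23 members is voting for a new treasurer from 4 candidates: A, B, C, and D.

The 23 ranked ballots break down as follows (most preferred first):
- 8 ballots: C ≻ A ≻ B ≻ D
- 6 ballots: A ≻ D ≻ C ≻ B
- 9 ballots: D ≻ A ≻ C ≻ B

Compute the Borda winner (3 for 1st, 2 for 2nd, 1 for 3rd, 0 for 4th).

A

A: 8×2 + 6×3 + 9×2 = 52
B: 8×1 + 6×0 + 9×0 = 8
C: 8×3 + 6×1 + 9×1 = 39
D: 8×0 + 6×2 + 9×3 = 39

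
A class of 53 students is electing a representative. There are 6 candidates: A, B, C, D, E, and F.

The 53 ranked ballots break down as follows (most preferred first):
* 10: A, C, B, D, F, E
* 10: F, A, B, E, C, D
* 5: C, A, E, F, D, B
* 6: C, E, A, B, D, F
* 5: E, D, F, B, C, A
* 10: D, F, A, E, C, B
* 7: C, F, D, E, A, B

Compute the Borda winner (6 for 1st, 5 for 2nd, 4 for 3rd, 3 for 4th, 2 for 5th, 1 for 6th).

A: 10×6 + 10×5 + 5×5 + 6×4 + 5×1 + 10×4 + 7×2 = 218
B: 10×4 + 10×4 + 5×1 + 6×3 + 5×3 + 10×1 + 7×1 = 135
C: 10×5 + 10×2 + 5×6 + 6×6 + 5×2 + 10×2 + 7×6 = 208
D: 10×3 + 10×1 + 5×2 + 6×2 + 5×5 + 10×6 + 7×4 = 175
E: 10×1 + 10×3 + 5×4 + 6×5 + 5×6 + 10×3 + 7×3 = 171
F: 10×2 + 10×6 + 5×3 + 6×1 + 5×4 + 10×5 + 7×5 = 206

A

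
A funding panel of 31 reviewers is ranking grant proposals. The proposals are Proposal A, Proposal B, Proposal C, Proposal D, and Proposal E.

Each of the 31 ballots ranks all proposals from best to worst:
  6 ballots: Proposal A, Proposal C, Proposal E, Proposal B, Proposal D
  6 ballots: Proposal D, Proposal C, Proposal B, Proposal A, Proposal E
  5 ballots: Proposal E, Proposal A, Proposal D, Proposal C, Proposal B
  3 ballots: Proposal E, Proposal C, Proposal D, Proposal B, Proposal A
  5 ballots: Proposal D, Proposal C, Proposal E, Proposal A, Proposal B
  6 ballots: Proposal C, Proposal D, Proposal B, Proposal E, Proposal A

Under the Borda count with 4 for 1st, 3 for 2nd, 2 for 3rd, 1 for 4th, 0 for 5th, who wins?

Proposal C

Proposal A: 6×4 + 6×1 + 5×3 + 3×0 + 5×1 + 6×0 = 50
Proposal B: 6×1 + 6×2 + 5×0 + 3×1 + 5×0 + 6×2 = 33
Proposal C: 6×3 + 6×3 + 5×1 + 3×3 + 5×3 + 6×4 = 89
Proposal D: 6×0 + 6×4 + 5×2 + 3×2 + 5×4 + 6×3 = 78
Proposal E: 6×2 + 6×0 + 5×4 + 3×4 + 5×2 + 6×1 = 60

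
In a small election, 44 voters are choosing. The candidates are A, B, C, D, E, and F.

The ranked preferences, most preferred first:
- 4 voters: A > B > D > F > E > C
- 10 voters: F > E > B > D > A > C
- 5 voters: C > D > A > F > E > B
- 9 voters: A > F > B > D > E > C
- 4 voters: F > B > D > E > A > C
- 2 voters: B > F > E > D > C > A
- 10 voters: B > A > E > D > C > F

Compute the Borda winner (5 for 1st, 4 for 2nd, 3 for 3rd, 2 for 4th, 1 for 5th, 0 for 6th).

A: 4×5 + 10×1 + 5×3 + 9×5 + 4×1 + 2×0 + 10×4 = 134
B: 4×4 + 10×3 + 5×0 + 9×3 + 4×4 + 2×5 + 10×5 = 149
C: 4×0 + 10×0 + 5×5 + 9×0 + 4×0 + 2×1 + 10×1 = 37
D: 4×3 + 10×2 + 5×4 + 9×2 + 4×3 + 2×2 + 10×2 = 106
E: 4×1 + 10×4 + 5×1 + 9×1 + 4×2 + 2×3 + 10×3 = 102
F: 4×2 + 10×5 + 5×2 + 9×4 + 4×5 + 2×4 + 10×0 = 132

B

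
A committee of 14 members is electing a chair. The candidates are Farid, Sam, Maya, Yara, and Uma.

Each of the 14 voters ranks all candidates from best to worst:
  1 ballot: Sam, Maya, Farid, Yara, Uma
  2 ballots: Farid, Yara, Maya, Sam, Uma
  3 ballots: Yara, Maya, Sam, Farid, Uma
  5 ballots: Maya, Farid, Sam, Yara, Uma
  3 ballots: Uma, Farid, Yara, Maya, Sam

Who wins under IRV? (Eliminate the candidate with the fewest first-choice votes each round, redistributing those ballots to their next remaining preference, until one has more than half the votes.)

Yara

Round 1: Farid 2, Sam 1, Maya 5, Yara 3, Uma 3. Sam eliminated.
Round 2: Farid 2, Maya 6, Yara 3, Uma 3. Farid eliminated.
Round 3: Maya 6, Yara 5, Uma 3. Uma eliminated.
Round 4: Maya 6, Yara 8. Yara has a majority (≥8).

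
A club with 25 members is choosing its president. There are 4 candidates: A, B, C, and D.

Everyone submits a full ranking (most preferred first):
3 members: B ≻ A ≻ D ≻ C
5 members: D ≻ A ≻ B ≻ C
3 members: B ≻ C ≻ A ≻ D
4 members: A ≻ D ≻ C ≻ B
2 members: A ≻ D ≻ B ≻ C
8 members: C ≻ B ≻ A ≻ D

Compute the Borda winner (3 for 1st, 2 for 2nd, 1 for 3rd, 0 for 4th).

A

A: 3×2 + 5×2 + 3×1 + 4×3 + 2×3 + 8×1 = 45
B: 3×3 + 5×1 + 3×3 + 4×0 + 2×1 + 8×2 = 41
C: 3×0 + 5×0 + 3×2 + 4×1 + 2×0 + 8×3 = 34
D: 3×1 + 5×3 + 3×0 + 4×2 + 2×2 + 8×0 = 30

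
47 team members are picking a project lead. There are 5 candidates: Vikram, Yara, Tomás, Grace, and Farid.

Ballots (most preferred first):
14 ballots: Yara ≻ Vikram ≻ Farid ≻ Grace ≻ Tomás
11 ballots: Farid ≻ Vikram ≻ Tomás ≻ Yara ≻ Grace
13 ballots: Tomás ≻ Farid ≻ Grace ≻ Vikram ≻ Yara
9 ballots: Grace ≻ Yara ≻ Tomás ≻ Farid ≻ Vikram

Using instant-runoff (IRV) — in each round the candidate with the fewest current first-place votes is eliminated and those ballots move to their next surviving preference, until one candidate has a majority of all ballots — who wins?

Tomás

Round 1: Vikram 0, Yara 14, Tomás 13, Grace 9, Farid 11. Vikram eliminated.
Round 2: Yara 14, Tomás 13, Grace 9, Farid 11. Grace eliminated.
Round 3: Yara 23, Tomás 13, Farid 11. Farid eliminated.
Round 4: Yara 23, Tomás 24. Tomás has a majority (≥24).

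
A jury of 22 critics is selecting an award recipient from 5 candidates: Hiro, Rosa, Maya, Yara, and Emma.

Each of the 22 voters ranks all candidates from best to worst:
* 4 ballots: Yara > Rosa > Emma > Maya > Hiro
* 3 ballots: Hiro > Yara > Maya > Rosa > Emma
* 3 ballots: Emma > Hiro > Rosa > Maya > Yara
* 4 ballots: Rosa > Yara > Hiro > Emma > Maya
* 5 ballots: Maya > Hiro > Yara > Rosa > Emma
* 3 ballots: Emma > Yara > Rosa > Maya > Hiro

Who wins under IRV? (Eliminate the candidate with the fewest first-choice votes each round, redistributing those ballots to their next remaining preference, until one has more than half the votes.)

Round 1: Hiro 3, Rosa 4, Maya 5, Yara 4, Emma 6. Hiro eliminated.
Round 2: Rosa 4, Maya 5, Yara 7, Emma 6. Rosa eliminated.
Round 3: Maya 5, Yara 11, Emma 6. Maya eliminated.
Round 4: Yara 16, Emma 6. Yara has a majority (≥12).

Yara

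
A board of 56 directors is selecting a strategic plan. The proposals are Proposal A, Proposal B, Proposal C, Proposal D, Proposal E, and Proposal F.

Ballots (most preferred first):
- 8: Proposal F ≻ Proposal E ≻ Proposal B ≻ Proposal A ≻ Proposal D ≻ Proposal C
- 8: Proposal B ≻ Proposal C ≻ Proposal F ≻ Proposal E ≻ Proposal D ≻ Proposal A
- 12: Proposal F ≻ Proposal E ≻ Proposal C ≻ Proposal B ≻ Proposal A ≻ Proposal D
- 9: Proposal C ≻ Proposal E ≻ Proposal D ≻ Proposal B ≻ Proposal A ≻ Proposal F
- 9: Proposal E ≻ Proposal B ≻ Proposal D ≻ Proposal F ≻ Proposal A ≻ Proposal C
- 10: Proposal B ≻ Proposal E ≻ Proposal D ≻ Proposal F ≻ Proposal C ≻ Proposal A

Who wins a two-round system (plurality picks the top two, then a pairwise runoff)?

Round 1 first-place votes: Proposal A 0, Proposal B 18, Proposal C 9, Proposal D 0, Proposal E 9, Proposal F 20. Proposal F and Proposal B advance.
Runoff: Proposal F is ranked above Proposal B on 20 ballots, Proposal B above Proposal F on 36.

Proposal B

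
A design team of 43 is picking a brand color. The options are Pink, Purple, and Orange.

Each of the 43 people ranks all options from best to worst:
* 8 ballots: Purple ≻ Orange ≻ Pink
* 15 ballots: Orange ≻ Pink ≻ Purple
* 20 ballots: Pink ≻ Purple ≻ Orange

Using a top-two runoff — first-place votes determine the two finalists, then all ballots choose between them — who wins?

Orange

Round 1 first-place votes: Pink 20, Purple 8, Orange 15. Pink and Orange advance.
Runoff: Pink is ranked above Orange on 20 ballots, Orange above Pink on 23.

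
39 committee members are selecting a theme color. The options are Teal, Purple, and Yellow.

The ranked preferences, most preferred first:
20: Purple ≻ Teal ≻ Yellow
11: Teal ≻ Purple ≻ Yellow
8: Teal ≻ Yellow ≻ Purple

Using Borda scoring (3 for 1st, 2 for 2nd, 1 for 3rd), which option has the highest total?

Teal

Teal: 20×2 + 11×3 + 8×3 = 97
Purple: 20×3 + 11×2 + 8×1 = 90
Yellow: 20×1 + 11×1 + 8×2 = 47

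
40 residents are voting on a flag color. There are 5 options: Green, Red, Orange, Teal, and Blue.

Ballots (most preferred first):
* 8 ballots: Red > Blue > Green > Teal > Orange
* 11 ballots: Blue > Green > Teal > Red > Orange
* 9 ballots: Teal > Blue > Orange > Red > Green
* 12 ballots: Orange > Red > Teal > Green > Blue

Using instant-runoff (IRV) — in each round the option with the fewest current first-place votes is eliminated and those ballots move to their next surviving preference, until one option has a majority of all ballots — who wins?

Round 1: Green 0, Red 8, Orange 12, Teal 9, Blue 11. Green eliminated.
Round 2: Red 8, Orange 12, Teal 9, Blue 11. Red eliminated.
Round 3: Orange 12, Teal 9, Blue 19. Teal eliminated.
Round 4: Orange 12, Blue 28. Blue has a majority (≥21).

Blue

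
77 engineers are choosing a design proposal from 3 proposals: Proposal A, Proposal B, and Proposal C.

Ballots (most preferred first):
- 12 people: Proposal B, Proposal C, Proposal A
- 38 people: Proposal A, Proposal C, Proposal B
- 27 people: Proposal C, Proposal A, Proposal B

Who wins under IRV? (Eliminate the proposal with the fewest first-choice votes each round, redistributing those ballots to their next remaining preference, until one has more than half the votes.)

Proposal C

Round 1: Proposal A 38, Proposal B 12, Proposal C 27. Proposal B eliminated.
Round 2: Proposal A 38, Proposal C 39. Proposal C has a majority (≥39).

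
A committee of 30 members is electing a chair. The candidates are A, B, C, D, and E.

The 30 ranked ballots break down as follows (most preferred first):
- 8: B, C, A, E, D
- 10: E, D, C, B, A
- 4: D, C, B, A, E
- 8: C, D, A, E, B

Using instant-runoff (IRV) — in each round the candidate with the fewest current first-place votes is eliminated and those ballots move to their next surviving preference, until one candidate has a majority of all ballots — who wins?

C

Round 1: A 0, B 8, C 8, D 4, E 10. A eliminated.
Round 2: B 8, C 8, D 4, E 10. D eliminated.
Round 3: B 8, C 12, E 10. B eliminated.
Round 4: C 20, E 10. C has a majority (≥16).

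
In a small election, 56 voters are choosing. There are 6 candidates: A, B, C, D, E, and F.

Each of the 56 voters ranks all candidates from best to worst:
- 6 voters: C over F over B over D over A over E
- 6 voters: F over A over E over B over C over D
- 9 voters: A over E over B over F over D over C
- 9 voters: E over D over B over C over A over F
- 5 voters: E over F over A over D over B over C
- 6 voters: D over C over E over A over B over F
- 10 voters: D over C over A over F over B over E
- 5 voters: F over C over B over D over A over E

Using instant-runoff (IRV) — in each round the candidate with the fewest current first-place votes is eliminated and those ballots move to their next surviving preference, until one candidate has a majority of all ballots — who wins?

E

Round 1: A 9, B 0, C 6, D 16, E 14, F 11. B eliminated.
Round 2: A 9, C 6, D 16, E 14, F 11. C eliminated.
Round 3: A 9, D 16, E 14, F 17. A eliminated.
Round 4: D 16, E 23, F 17. D eliminated.
Round 5: E 29, F 27. E has a majority (≥29).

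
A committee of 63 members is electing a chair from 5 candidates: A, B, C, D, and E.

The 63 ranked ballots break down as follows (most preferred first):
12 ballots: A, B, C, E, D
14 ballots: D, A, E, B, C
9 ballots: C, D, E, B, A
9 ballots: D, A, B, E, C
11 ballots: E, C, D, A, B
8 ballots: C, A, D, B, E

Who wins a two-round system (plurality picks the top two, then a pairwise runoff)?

C

Round 1 first-place votes: A 12, B 0, C 17, D 23, E 11. D and C advance.
Runoff: D is ranked above C on 23 ballots, C above D on 40.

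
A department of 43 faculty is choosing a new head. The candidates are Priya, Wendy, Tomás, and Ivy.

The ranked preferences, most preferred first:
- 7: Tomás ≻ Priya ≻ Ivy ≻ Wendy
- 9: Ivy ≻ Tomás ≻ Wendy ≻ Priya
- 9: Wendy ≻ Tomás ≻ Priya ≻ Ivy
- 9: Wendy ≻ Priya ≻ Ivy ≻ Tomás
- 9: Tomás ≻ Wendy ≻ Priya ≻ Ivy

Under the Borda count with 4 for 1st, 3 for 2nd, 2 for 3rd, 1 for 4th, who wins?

Tomás

Priya: 7×3 + 9×1 + 9×2 + 9×3 + 9×2 = 93
Wendy: 7×1 + 9×2 + 9×4 + 9×4 + 9×3 = 124
Tomás: 7×4 + 9×3 + 9×3 + 9×1 + 9×4 = 127
Ivy: 7×2 + 9×4 + 9×1 + 9×2 + 9×1 = 86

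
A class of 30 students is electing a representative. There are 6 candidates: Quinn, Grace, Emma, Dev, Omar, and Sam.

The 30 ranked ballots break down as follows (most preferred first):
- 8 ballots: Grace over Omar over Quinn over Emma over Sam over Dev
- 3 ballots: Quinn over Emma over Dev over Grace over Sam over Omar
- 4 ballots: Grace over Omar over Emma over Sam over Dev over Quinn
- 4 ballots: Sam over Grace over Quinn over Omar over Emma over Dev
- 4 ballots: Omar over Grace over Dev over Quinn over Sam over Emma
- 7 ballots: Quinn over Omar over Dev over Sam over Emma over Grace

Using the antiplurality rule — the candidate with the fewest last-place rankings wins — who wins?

Sam

Last-place votes: Quinn 4, Grace 7, Emma 4, Dev 12, Omar 3, Sam 0.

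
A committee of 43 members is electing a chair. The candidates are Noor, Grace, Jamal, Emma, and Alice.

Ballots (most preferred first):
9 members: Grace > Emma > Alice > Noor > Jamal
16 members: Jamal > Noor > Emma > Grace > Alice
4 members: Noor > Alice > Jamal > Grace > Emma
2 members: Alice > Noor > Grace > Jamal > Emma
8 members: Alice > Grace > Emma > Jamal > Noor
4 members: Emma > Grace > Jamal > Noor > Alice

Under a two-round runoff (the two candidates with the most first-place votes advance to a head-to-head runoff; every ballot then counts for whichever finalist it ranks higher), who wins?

Round 1 first-place votes: Noor 4, Grace 9, Jamal 16, Emma 4, Alice 10. Jamal and Alice advance.
Runoff: Jamal is ranked above Alice on 20 ballots, Alice above Jamal on 23.

Alice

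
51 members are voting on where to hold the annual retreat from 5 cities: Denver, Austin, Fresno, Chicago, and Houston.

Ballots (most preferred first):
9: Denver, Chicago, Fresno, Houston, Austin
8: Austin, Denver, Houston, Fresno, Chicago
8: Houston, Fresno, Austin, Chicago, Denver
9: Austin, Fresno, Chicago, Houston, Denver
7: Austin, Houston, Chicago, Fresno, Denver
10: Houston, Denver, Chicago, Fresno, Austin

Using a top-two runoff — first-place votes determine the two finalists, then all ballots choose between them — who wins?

Round 1 first-place votes: Denver 9, Austin 24, Fresno 0, Chicago 0, Houston 18. Austin and Houston advance.
Runoff: Austin is ranked above Houston on 24 ballots, Houston above Austin on 27.

Houston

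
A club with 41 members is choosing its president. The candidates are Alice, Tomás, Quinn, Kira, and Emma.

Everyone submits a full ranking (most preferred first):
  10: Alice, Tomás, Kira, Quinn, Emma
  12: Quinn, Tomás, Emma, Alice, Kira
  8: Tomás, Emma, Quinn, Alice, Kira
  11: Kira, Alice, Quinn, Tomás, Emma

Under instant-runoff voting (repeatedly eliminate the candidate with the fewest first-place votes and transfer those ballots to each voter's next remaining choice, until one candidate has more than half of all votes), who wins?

Round 1: Alice 10, Tomás 8, Quinn 12, Kira 11, Emma 0. Emma eliminated.
Round 2: Alice 10, Tomás 8, Quinn 12, Kira 11. Tomás eliminated.
Round 3: Alice 10, Quinn 20, Kira 11. Alice eliminated.
Round 4: Quinn 20, Kira 21. Kira has a majority (≥21).

Kira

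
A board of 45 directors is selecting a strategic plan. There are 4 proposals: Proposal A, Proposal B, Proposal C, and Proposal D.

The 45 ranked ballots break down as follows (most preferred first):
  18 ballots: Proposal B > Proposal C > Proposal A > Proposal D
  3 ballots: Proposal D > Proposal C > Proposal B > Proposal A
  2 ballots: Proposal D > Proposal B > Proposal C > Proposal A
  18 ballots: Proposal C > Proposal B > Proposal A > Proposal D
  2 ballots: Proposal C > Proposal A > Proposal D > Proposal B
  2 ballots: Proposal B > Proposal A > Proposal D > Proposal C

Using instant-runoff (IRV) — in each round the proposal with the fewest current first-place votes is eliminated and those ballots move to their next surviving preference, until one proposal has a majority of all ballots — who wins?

Proposal C

Round 1: Proposal A 0, Proposal B 20, Proposal C 20, Proposal D 5. Proposal A eliminated.
Round 2: Proposal B 20, Proposal C 20, Proposal D 5. Proposal D eliminated.
Round 3: Proposal B 22, Proposal C 23. Proposal C has a majority (≥23).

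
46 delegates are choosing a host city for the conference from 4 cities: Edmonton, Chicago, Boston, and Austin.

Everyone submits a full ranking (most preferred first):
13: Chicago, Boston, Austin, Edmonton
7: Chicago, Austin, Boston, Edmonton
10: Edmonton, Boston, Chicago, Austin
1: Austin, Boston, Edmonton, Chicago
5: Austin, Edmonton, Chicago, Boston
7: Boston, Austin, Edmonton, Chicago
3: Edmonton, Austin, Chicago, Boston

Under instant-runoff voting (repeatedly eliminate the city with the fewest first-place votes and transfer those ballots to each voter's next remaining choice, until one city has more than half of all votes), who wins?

Round 1: Edmonton 13, Chicago 20, Boston 7, Austin 6. Austin eliminated.
Round 2: Edmonton 18, Chicago 20, Boston 8. Boston eliminated.
Round 3: Edmonton 26, Chicago 20. Edmonton has a majority (≥24).

Edmonton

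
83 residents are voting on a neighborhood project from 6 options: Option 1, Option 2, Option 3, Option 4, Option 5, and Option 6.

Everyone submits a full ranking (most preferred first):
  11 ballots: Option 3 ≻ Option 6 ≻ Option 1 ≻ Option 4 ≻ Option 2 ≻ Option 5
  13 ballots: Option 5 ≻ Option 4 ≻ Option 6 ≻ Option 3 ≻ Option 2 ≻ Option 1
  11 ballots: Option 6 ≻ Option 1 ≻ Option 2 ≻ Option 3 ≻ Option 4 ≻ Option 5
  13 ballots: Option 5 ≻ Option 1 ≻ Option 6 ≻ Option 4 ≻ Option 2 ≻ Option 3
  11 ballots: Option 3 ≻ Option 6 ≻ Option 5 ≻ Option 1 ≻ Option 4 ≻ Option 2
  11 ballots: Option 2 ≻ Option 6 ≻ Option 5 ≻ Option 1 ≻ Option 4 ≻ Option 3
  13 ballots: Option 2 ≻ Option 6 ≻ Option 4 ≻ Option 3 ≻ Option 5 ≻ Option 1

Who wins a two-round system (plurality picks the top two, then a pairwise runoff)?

Round 1 first-place votes: Option 1 0, Option 2 24, Option 3 22, Option 4 0, Option 5 26, Option 6 11. Option 5 and Option 2 advance.
Runoff: Option 5 is ranked above Option 2 on 37 ballots, Option 2 above Option 5 on 46.

Option 2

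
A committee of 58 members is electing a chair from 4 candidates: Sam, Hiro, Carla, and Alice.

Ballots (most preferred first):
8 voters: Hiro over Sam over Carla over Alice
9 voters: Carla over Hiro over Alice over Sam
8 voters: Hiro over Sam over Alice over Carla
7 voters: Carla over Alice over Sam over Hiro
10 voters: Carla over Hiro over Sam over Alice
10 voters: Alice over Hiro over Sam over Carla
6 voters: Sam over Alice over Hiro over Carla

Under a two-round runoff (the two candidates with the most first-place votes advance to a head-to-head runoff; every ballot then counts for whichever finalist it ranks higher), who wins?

Hiro

Round 1 first-place votes: Sam 6, Hiro 16, Carla 26, Alice 10. Carla and Hiro advance.
Runoff: Carla is ranked above Hiro on 26 ballots, Hiro above Carla on 32.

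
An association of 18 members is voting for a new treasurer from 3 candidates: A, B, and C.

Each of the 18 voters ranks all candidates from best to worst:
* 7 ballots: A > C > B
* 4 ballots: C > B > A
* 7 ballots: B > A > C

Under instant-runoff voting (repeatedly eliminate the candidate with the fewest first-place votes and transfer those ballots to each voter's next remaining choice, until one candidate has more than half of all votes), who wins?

Round 1: A 7, B 7, C 4. C eliminated.
Round 2: A 7, B 11. B has a majority (≥10).

B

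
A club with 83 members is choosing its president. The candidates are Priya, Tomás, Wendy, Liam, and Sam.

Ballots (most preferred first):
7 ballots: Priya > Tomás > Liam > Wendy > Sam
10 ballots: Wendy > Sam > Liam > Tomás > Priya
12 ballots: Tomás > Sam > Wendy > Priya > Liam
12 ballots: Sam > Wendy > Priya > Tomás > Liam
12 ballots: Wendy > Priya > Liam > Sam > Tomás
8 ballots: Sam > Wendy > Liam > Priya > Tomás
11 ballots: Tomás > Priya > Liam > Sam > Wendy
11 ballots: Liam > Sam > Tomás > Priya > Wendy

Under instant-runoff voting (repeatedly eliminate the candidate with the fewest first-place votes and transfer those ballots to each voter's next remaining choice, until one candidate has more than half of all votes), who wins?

Round 1: Priya 7, Tomás 23, Wendy 22, Liam 11, Sam 20. Priya eliminated.
Round 2: Tomás 30, Wendy 22, Liam 11, Sam 20. Liam eliminated.
Round 3: Tomás 30, Wendy 22, Sam 31. Wendy eliminated.
Round 4: Tomás 30, Sam 53. Sam has a majority (≥42).

Sam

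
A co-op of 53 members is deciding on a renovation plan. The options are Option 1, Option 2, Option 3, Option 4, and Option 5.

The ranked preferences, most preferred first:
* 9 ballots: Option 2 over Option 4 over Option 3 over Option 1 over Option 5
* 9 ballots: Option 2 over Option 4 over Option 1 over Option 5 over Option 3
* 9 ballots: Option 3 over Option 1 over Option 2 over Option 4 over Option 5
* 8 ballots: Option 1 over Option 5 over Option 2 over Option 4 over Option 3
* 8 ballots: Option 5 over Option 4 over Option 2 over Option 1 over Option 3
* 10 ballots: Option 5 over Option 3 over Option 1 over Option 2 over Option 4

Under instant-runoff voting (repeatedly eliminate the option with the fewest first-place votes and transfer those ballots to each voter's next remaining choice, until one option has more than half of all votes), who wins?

Round 1: Option 1 8, Option 2 18, Option 3 9, Option 4 0, Option 5 18. Option 4 eliminated.
Round 2: Option 1 8, Option 2 18, Option 3 9, Option 5 18. Option 1 eliminated.
Round 3: Option 2 18, Option 3 9, Option 5 26. Option 3 eliminated.
Round 4: Option 2 27, Option 5 26. Option 2 has a majority (≥27).

Option 2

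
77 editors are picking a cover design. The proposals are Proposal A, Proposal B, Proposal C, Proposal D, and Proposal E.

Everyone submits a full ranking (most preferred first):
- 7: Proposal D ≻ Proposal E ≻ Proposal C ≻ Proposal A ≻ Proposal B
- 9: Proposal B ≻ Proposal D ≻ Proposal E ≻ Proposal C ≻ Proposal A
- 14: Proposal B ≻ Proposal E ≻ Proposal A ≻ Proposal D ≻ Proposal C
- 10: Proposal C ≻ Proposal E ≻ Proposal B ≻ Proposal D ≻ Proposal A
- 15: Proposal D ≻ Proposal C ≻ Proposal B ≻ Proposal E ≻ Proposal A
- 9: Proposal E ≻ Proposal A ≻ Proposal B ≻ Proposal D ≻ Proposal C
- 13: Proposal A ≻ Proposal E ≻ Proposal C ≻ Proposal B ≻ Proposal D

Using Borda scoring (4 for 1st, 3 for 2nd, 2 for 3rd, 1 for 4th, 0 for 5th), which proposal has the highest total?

Proposal E

Proposal A: 7×1 + 9×0 + 14×2 + 10×0 + 15×0 + 9×3 + 13×4 = 114
Proposal B: 7×0 + 9×4 + 14×4 + 10×2 + 15×2 + 9×2 + 13×1 = 173
Proposal C: 7×2 + 9×1 + 14×0 + 10×4 + 15×3 + 9×0 + 13×2 = 134
Proposal D: 7×4 + 9×3 + 14×1 + 10×1 + 15×4 + 9×1 + 13×0 = 148
Proposal E: 7×3 + 9×2 + 14×3 + 10×3 + 15×1 + 9×4 + 13×3 = 201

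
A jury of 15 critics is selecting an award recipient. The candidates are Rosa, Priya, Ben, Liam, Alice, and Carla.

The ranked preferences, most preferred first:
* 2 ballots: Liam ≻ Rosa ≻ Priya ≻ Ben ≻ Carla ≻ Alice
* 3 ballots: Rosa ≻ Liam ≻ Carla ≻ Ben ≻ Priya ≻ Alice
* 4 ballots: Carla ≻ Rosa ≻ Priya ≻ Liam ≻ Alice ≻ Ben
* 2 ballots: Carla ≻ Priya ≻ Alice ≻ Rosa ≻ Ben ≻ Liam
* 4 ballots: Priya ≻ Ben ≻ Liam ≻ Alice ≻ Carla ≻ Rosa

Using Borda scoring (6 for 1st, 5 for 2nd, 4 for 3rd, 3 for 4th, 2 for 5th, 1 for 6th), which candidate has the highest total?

Priya

Rosa: 2×5 + 3×6 + 4×5 + 2×3 + 4×1 = 58
Priya: 2×4 + 3×2 + 4×4 + 2×5 + 4×6 = 64
Ben: 2×3 + 3×3 + 4×1 + 2×2 + 4×5 = 43
Liam: 2×6 + 3×5 + 4×3 + 2×1 + 4×4 = 57
Alice: 2×1 + 3×1 + 4×2 + 2×4 + 4×3 = 33
Carla: 2×2 + 3×4 + 4×6 + 2×6 + 4×2 = 60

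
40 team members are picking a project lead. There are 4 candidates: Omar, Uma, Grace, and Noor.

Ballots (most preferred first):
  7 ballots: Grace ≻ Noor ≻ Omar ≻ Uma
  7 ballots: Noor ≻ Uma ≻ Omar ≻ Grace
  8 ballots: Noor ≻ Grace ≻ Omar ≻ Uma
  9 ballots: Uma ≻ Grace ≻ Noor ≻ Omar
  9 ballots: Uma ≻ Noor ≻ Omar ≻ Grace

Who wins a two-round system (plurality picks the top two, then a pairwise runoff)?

Round 1 first-place votes: Omar 0, Uma 18, Grace 7, Noor 15. Uma and Noor advance.
Runoff: Uma is ranked above Noor on 18 ballots, Noor above Uma on 22.

Noor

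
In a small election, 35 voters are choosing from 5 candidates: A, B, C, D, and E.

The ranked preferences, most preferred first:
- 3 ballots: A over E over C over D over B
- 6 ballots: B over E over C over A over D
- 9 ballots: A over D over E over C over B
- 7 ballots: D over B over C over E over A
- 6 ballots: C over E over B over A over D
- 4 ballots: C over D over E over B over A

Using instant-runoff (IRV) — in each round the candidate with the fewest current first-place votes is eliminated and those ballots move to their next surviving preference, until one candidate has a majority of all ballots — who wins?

Round 1: A 12, B 6, C 10, D 7, E 0. E eliminated.
Round 2: A 12, B 6, C 10, D 7. B eliminated.
Round 3: A 12, C 16, D 7. D eliminated.
Round 4: A 12, C 23. C has a majority (≥18).

C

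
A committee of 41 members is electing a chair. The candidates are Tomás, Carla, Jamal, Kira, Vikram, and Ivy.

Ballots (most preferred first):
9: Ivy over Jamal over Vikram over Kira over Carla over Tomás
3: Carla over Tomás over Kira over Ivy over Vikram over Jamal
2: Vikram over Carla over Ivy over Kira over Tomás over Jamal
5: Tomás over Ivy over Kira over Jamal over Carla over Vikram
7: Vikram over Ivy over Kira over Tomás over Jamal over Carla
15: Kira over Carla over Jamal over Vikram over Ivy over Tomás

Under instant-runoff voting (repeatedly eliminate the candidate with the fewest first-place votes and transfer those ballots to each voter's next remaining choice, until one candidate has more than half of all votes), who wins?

Round 1: Tomás 5, Carla 3, Jamal 0, Kira 15, Vikram 9, Ivy 9. Jamal eliminated.
Round 2: Tomás 5, Carla 3, Kira 15, Vikram 9, Ivy 9. Carla eliminated.
Round 3: Tomás 8, Kira 15, Vikram 9, Ivy 9. Tomás eliminated.
Round 4: Kira 18, Vikram 9, Ivy 14. Vikram eliminated.
Round 5: Kira 18, Ivy 23. Ivy has a majority (≥21).

Ivy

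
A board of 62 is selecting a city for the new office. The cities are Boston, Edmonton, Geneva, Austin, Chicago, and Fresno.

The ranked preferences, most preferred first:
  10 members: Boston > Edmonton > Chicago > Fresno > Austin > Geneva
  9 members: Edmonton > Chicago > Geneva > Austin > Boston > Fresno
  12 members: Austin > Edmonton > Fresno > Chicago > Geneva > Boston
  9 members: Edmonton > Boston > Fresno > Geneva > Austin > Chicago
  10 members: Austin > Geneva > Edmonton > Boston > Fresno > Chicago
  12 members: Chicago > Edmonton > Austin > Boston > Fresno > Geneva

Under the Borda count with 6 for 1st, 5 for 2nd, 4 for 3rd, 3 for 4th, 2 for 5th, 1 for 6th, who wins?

Edmonton

Boston: 10×6 + 9×2 + 12×1 + 9×5 + 10×3 + 12×3 = 201
Edmonton: 10×5 + 9×6 + 12×5 + 9×6 + 10×4 + 12×5 = 318
Geneva: 10×1 + 9×4 + 12×2 + 9×3 + 10×5 + 12×1 = 159
Austin: 10×2 + 9×3 + 12×6 + 9×2 + 10×6 + 12×4 = 245
Chicago: 10×4 + 9×5 + 12×3 + 9×1 + 10×1 + 12×6 = 212
Fresno: 10×3 + 9×1 + 12×4 + 9×4 + 10×2 + 12×2 = 167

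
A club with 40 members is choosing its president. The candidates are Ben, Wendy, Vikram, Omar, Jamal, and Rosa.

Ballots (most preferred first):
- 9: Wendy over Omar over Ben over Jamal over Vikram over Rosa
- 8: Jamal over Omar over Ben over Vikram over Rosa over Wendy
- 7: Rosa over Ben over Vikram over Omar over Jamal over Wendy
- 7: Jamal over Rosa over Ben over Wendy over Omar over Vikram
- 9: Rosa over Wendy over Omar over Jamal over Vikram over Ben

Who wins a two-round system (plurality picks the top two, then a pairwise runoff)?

Round 1 first-place votes: Ben 0, Wendy 9, Vikram 0, Omar 0, Jamal 15, Rosa 16. Rosa and Jamal advance.
Runoff: Rosa is ranked above Jamal on 16 ballots, Jamal above Rosa on 24.

Jamal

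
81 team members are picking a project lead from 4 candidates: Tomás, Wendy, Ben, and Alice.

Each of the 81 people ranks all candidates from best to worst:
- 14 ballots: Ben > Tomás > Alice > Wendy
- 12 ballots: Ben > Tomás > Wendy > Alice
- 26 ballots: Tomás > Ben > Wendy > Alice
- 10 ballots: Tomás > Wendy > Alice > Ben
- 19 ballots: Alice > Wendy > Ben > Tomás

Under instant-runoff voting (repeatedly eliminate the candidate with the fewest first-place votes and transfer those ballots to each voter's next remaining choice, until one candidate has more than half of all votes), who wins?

Ben

Round 1: Tomás 36, Wendy 0, Ben 26, Alice 19. Wendy eliminated.
Round 2: Tomás 36, Ben 26, Alice 19. Alice eliminated.
Round 3: Tomás 36, Ben 45. Ben has a majority (≥41).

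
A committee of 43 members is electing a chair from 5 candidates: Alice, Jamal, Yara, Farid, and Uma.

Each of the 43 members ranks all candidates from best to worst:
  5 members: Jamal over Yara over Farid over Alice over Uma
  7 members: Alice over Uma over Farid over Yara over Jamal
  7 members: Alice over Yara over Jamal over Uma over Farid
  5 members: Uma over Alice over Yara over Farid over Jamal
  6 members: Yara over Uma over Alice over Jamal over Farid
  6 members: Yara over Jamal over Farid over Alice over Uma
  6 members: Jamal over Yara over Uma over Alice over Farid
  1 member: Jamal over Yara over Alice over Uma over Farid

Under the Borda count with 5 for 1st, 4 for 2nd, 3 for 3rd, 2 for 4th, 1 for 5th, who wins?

Alice: 5×2 + 7×5 + 7×5 + 5×4 + 6×3 + 6×2 + 6×2 + 1×3 = 145
Jamal: 5×5 + 7×1 + 7×3 + 5×1 + 6×2 + 6×4 + 6×5 + 1×5 = 129
Yara: 5×4 + 7×2 + 7×4 + 5×3 + 6×5 + 6×5 + 6×4 + 1×4 = 165
Farid: 5×3 + 7×3 + 7×1 + 5×2 + 6×1 + 6×3 + 6×1 + 1×1 = 84
Uma: 5×1 + 7×4 + 7×2 + 5×5 + 6×4 + 6×1 + 6×3 + 1×2 = 122

Yara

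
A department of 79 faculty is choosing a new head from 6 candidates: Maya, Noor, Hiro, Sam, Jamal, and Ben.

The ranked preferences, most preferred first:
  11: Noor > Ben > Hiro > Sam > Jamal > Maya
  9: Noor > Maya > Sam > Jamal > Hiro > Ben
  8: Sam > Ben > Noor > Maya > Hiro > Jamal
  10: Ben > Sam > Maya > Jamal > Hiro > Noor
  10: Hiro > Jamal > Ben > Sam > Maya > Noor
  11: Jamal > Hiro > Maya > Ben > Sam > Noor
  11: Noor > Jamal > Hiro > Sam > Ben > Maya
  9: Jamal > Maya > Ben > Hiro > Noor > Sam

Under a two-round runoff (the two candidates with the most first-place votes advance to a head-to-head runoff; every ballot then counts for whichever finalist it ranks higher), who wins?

Round 1 first-place votes: Maya 0, Noor 31, Hiro 10, Sam 8, Jamal 20, Ben 10. Noor and Jamal advance.
Runoff: Noor is ranked above Jamal on 39 ballots, Jamal above Noor on 40.

Jamal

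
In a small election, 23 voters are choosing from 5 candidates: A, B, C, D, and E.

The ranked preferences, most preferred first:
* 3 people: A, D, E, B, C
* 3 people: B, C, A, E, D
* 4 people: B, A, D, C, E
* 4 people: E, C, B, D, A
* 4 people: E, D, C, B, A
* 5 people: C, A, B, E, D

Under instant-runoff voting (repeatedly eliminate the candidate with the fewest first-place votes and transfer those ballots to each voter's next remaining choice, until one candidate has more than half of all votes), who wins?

Round 1: A 3, B 7, C 5, D 0, E 8. D eliminated.
Round 2: A 3, B 7, C 5, E 8. A eliminated.
Round 3: B 7, C 5, E 11. C eliminated.
Round 4: B 12, E 11. B has a majority (≥12).

B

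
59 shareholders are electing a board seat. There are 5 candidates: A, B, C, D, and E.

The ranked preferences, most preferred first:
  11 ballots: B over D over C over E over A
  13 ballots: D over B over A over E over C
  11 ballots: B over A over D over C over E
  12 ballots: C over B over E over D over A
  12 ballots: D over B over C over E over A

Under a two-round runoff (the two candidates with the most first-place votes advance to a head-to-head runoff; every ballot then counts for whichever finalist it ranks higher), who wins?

B

Round 1 first-place votes: A 0, B 22, C 12, D 25, E 0. D and B advance.
Runoff: D is ranked above B on 25 ballots, B above D on 34.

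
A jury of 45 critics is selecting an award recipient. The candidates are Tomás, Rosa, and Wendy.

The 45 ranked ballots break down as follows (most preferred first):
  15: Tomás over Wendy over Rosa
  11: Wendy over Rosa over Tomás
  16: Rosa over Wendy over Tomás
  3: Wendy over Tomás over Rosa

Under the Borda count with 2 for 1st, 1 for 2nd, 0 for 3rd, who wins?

Wendy

Tomás: 15×2 + 11×0 + 16×0 + 3×1 = 33
Rosa: 15×0 + 11×1 + 16×2 + 3×0 = 43
Wendy: 15×1 + 11×2 + 16×1 + 3×2 = 59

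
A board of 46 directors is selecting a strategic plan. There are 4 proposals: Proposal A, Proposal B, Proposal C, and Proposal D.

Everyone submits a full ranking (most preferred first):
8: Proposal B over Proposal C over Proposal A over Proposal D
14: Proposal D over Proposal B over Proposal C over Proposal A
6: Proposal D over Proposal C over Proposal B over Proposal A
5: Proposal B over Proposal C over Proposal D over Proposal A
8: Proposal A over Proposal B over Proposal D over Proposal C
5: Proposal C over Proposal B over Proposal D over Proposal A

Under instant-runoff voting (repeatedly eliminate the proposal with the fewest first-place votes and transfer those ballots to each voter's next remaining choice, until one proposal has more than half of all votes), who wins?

Round 1: Proposal A 8, Proposal B 13, Proposal C 5, Proposal D 20. Proposal C eliminated.
Round 2: Proposal A 8, Proposal B 18, Proposal D 20. Proposal A eliminated.
Round 3: Proposal B 26, Proposal D 20. Proposal B has a majority (≥24).

Proposal B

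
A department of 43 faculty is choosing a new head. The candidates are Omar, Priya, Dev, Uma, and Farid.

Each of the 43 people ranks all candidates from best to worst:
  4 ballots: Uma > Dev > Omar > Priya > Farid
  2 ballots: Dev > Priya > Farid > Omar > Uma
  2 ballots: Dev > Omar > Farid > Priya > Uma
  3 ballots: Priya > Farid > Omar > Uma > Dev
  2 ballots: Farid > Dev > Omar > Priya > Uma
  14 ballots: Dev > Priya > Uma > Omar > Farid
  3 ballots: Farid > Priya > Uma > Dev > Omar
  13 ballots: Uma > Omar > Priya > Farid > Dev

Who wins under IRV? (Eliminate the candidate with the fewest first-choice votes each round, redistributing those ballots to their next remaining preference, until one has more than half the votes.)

Uma

Round 1: Omar 0, Priya 3, Dev 18, Uma 17, Farid 5. Omar eliminated.
Round 2: Priya 3, Dev 18, Uma 17, Farid 5. Priya eliminated.
Round 3: Dev 18, Uma 17, Farid 8. Farid eliminated.
Round 4: Dev 20, Uma 23. Uma has a majority (≥22).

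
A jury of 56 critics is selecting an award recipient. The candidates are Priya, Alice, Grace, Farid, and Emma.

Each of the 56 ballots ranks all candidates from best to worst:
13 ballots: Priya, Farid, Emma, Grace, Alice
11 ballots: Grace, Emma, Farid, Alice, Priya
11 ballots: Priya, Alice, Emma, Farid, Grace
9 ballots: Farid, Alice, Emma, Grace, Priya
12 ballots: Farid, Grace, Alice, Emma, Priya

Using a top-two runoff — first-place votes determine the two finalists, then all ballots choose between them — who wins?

Round 1 first-place votes: Priya 24, Alice 0, Grace 11, Farid 21, Emma 0. Priya and Farid advance.
Runoff: Priya is ranked above Farid on 24 ballots, Farid above Priya on 32.

Farid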